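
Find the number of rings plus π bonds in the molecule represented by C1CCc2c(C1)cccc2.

5

Molecular formula from the SMILES: C10H12.
DoU = (2C + 2 + N − H − X)/2 = (2·10 + 2 + 0 − 12 − 0)/2 = 10/2 = 5.
(Structurally: 2 ring(s) + 3 π bond(s) = 5.)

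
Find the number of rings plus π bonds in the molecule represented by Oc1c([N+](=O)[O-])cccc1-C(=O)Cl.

6

Molecular formula from the SMILES: C7H4ClNO4.
DoU = (2C + 2 + N − H − X)/2 = (2·7 + 2 + 1 − 4 − 1)/2 = 12/2 = 6.
(Structurally: 1 ring(s) + 5 π bond(s) = 6.)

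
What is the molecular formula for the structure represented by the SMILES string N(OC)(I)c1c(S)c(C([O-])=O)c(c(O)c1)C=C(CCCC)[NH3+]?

C14H19IN2O4S

Heavy atoms from the SMILES: 14 C, 1 I, 2 N, 4 O, 1 S.
Implicit hydrogens by atom environment:
  5 × C (aromatic): no H
  3 × C: 2 H each → 6
  2 × C: 3 H each → 6
  2 × C: no H
  2 × O: no H
  1 × C (aromatic): 1 H
  1 × C: 1 H
  1 × I: no H
  1 × N (charge +1): 3 H
  1 × N: no H
  1 × O: 1 H
  1 × O (charge -1): no H
  1 × S: 1 H
  Total hydrogens = 19.
Molecular formula: C14H19IN2O4S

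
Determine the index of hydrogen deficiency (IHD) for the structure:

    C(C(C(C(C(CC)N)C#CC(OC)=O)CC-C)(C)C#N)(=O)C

Molecular formula from the SMILES: C17H26N2O3.
DoU = (2C + 2 + N − H − X)/2 = (2·17 + 2 + 2 − 26 − 0)/2 = 12/2 = 6.
(Structurally: 0 ring(s) + 6 π bond(s) = 6.)

6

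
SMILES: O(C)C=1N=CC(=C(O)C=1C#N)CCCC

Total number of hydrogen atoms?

14

Hydrogens are implicit in SMILES; fill each atom to its normal valence:
  4 × C (aromatic): no H
  3 × C: 2 H each → 6
  2 × C: 3 H each → 6
  1 × C (aromatic): 1 H
  1 × C: no H
  1 × N (aromatic): no H
  1 × N: no H
  1 × O: 1 H
  1 × O: no H
  Total hydrogens = 14.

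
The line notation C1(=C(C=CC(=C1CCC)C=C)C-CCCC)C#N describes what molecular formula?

C17H23N

Heavy atoms from the SMILES: 17 C, 1 N.
Implicit hydrogens by atom environment:
  7 × C: 2 H each → 14
  4 × C (aromatic): no H
  2 × C: 3 H each → 6
  2 × C (aromatic): 1 H each → 2
  1 × C: 1 H
  1 × C: no H
  1 × N: no H
  Total hydrogens = 23.
Molecular formula: C17H23N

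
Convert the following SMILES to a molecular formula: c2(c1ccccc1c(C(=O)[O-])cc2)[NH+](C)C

Heavy atoms from the SMILES: 13 C, 1 N, 2 O.
Implicit hydrogens by atom environment:
  6 × C (aromatic): 1 H each → 6
  4 × C (aromatic): no H
  2 × C: 3 H each → 6
  1 × C: no H
  1 × N (charge +1): 1 H
  1 × O: no H
  1 × O (charge -1): no H
  Total hydrogens = 13.
Molecular formula: C13H13NO2

C13H13NO2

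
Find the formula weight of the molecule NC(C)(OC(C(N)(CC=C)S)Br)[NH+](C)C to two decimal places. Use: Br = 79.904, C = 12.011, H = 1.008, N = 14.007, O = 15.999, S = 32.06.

Molecular formula: C9H21BrN3OS+.
M = 1×79.904 + 9×12.011 + 21×1.008 + 3×14.007 + 1×15.999 + 1×32.06 = 299.25 g/mol.

299.25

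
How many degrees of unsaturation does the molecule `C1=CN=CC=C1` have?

4

Molecular formula from the SMILES: C5H5N.
DoU = (2C + 2 + N − H − X)/2 = (2·5 + 2 + 1 − 5 − 0)/2 = 8/2 = 4.
(Structurally: 1 ring(s) + 3 π bond(s) = 4.)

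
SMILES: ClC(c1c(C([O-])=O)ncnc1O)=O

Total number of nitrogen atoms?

2

The symbol for nitrogen appears 2 times in the SMILES.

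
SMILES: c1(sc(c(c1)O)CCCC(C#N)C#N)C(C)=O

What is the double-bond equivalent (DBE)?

Molecular formula from the SMILES: C12H12N2O2S.
DoU = (2C + 2 + N − H − X)/2 = (2·12 + 2 + 2 − 12 − 0)/2 = 16/2 = 8.
(Structurally: 1 ring(s) + 7 π bond(s) = 8.)

8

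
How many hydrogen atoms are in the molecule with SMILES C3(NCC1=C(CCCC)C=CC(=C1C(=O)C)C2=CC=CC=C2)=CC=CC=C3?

27

Hydrogens are implicit in SMILES; fill each atom to its normal valence:
  12 × C (aromatic): 1 H each → 12
  6 × C (aromatic): no H
  4 × C: 2 H each → 8
  2 × C: 3 H each → 6
  1 × C: no H
  1 × N: 1 H
  1 × O: no H
  Total hydrogens = 27.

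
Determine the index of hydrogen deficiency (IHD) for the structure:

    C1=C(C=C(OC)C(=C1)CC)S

Molecular formula from the SMILES: C9H12OS.
DoU = (2C + 2 + N − H − X)/2 = (2·9 + 2 + 0 − 12 − 0)/2 = 8/2 = 4.
(Structurally: 1 ring(s) + 3 π bond(s) = 4.)

4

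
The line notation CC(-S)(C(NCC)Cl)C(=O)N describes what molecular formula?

C6H13ClN2OS

Heavy atoms from the SMILES: 6 C, 1 Cl, 2 N, 1 O, 1 S.
Implicit hydrogens by atom environment:
  2 × C: 3 H each → 6
  2 × C: no H
  1 × C: 2 H
  1 × C: 1 H
  1 × Cl: no H
  1 × N: 2 H
  1 × N: 1 H
  1 × O: no H
  1 × S: 1 H
  Total hydrogens = 13.
Molecular formula: C6H13ClN2OS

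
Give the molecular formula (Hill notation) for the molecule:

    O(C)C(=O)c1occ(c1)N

C6H7NO3

Heavy atoms from the SMILES: 6 C, 1 N, 3 O.
Implicit hydrogens by atom environment:
  2 × C (aromatic): 1 H each → 2
  2 × C (aromatic): no H
  2 × O: no H
  1 × C: 3 H
  1 × C: no H
  1 × N: 2 H
  1 × O (aromatic): no H
  Total hydrogens = 7.
Molecular formula: C6H7NO3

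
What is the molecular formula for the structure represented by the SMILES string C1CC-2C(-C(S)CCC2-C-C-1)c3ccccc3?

C16H22S

Heavy atoms from the SMILES: 16 C, 1 S.
Implicit hydrogens by atom environment:
  6 × C: 2 H each → 12
  5 × C (aromatic): 1 H each → 5
  4 × C: 1 H each → 4
  1 × C (aromatic): no H
  1 × S: 1 H
  Total hydrogens = 22.
Molecular formula: C16H22S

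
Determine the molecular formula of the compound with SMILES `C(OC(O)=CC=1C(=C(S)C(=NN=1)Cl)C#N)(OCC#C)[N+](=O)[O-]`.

Heavy atoms from the SMILES: 11 C, 1 Cl, 4 N, 5 O, 1 S.
Implicit hydrogens by atom environment:
  4 × C (aromatic): no H
  3 × C: 1 H each → 3
  3 × C: no H
  3 × O: no H
  2 × N (aromatic): no H
  1 × C: 2 H
  1 × Cl: no H
  1 × N: no H
  1 × N (charge +1): no H
  1 × O: 1 H
  1 × O (charge -1): no H
  1 × S: 1 H
  Total hydrogens = 7.
Molecular formula: C11H7ClN4O5S

C11H7ClN4O5S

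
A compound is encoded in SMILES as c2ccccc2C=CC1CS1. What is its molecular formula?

Heavy atoms from the SMILES: 10 C, 1 S.
Implicit hydrogens by atom environment:
  5 × C (aromatic): 1 H each → 5
  3 × C: 1 H each → 3
  1 × C: 2 H
  1 × C (aromatic): no H
  1 × S: no H
  Total hydrogens = 10.
Molecular formula: C10H10S

C10H10S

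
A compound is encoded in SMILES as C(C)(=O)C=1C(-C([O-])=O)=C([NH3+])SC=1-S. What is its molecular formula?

C7H7NO3S2

Heavy atoms from the SMILES: 7 C, 1 N, 3 O, 2 S.
Implicit hydrogens by atom environment:
  4 × C (aromatic): no H
  2 × C: no H
  2 × O: no H
  1 × C: 3 H
  1 × N (charge +1): 3 H
  1 × O (charge -1): no H
  1 × S: 1 H
  1 × S (aromatic): no H
  Total hydrogens = 7.
Molecular formula: C7H7NO3S2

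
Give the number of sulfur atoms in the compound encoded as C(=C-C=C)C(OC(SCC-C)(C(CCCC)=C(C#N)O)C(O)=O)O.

1

The symbol for sulfur appears 1 time in the SMILES.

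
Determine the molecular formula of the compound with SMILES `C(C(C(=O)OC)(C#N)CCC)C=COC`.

C11H17NO3

Heavy atoms from the SMILES: 11 C, 1 N, 3 O.
Implicit hydrogens by atom environment:
  3 × C: 3 H each → 9
  3 × C: 2 H each → 6
  3 × C: no H
  3 × O: no H
  2 × C: 1 H each → 2
  1 × N: no H
  Total hydrogens = 17.
Molecular formula: C11H17NO3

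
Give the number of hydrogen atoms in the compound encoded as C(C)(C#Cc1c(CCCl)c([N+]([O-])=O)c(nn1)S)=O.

Hydrogens are implicit in SMILES; fill each atom to its normal valence:
  4 × C (aromatic): no H
  3 × C: no H
  2 × C: 2 H each → 4
  2 × N (aromatic): no H
  2 × O: no H
  1 × C: 3 H
  1 × Cl: no H
  1 × N (charge +1): no H
  1 × O (charge -1): no H
  1 × S: 1 H
  Total hydrogens = 8.

8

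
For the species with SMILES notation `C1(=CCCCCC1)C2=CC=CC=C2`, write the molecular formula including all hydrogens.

Heavy atoms from the SMILES: 13 C.
Implicit hydrogens by atom environment:
  5 × C: 2 H each → 10
  5 × C (aromatic): 1 H each → 5
  1 × C: 1 H
  1 × C: no H
  1 × C (aromatic): no H
  Total hydrogens = 16.
Molecular formula: C13H16

C13H16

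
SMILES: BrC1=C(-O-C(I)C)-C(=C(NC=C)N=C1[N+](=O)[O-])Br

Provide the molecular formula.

Heavy atoms from the SMILES: 2 Br, 9 C, 1 I, 3 N, 3 O.
Implicit hydrogens by atom environment:
  5 × C (aromatic): no H
  2 × Br: no H
  2 × C: 1 H each → 2
  2 × O: no H
  1 × C: 3 H
  1 × C: 2 H
  1 × I: no H
  1 × N: 1 H
  1 × N (aromatic): no H
  1 × N (charge +1): no H
  1 × O (charge -1): no H
  Total hydrogens = 8.
Molecular formula: C9H8Br2IN3O3

C9H8Br2IN3O3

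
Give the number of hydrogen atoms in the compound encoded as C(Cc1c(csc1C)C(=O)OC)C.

Hydrogens are implicit in SMILES; fill each atom to its normal valence:
  3 × C: 3 H each → 9
  3 × C (aromatic): no H
  2 × C: 2 H each → 4
  2 × O: no H
  1 × C (aromatic): 1 H
  1 × C: no H
  1 × S (aromatic): no H
  Total hydrogens = 14.

14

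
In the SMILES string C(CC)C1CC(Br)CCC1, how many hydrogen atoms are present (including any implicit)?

Hydrogens are implicit in SMILES; fill each atom to its normal valence:
  6 × C: 2 H each → 12
  2 × C: 1 H each → 2
  1 × Br: no H
  1 × C: 3 H
  Total hydrogens = 17.

17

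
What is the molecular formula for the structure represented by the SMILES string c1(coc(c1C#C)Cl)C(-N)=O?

C7H4ClNO2

Heavy atoms from the SMILES: 7 C, 1 Cl, 1 N, 2 O.
Implicit hydrogens by atom environment:
  3 × C (aromatic): no H
  2 × C: no H
  1 × C (aromatic): 1 H
  1 × C: 1 H
  1 × Cl: no H
  1 × N: 2 H
  1 × O (aromatic): no H
  1 × O: no H
  Total hydrogens = 4.
Molecular formula: C7H4ClNO2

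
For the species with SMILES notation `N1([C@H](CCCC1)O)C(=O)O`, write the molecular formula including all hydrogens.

C6H11NO3

Heavy atoms from the SMILES: 6 C, 1 N, 3 O.
Implicit hydrogens by atom environment:
  4 × C: 2 H each → 8
  2 × O: 1 H each → 2
  1 × C: 1 H
  1 × C: no H
  1 × N: no H
  1 × O: no H
  Total hydrogens = 11.
Molecular formula: C6H11NO3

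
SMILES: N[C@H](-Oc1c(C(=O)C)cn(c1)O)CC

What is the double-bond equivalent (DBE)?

Molecular formula from the SMILES: C9H14N2O3.
DoU = (2C + 2 + N − H − X)/2 = (2·9 + 2 + 2 − 14 − 0)/2 = 8/2 = 4.
(Structurally: 1 ring(s) + 3 π bond(s) = 4.)

4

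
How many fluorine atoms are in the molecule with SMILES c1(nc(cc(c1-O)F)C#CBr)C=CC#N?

1

The symbol for fluorine appears 1 time in the SMILES.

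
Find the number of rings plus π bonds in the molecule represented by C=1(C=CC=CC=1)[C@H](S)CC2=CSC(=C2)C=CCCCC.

Molecular formula from the SMILES: C18H22S2.
DoU = (2C + 2 + N − H − X)/2 = (2·18 + 2 + 0 − 22 − 0)/2 = 16/2 = 8.
(Structurally: 2 ring(s) + 6 π bond(s) = 8.)

8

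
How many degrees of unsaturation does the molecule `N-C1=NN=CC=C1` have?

4

Molecular formula from the SMILES: C4H5N3.
DoU = (2C + 2 + N − H − X)/2 = (2·4 + 2 + 3 − 5 − 0)/2 = 8/2 = 4.
(Structurally: 1 ring(s) + 3 π bond(s) = 4.)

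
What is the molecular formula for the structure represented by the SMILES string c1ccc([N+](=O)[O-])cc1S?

Heavy atoms from the SMILES: 6 C, 1 N, 2 O, 1 S.
Implicit hydrogens by atom environment:
  4 × C (aromatic): 1 H each → 4
  2 × C (aromatic): no H
  1 × N (charge +1): no H
  1 × O: no H
  1 × O (charge -1): no H
  1 × S: 1 H
  Total hydrogens = 5.
Molecular formula: C6H5NO2S

C6H5NO2S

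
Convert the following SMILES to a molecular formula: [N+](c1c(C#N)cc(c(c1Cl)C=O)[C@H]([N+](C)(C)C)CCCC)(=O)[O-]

C16H21ClN3O3+

Heavy atoms from the SMILES: 16 C, 1 Cl, 3 N, 3 O.
Implicit hydrogens by atom environment:
  5 × C (aromatic): no H
  4 × C: 3 H each → 12
  3 × C: 2 H each → 6
  2 × C: 1 H each → 2
  2 × N (charge +1): no H
  2 × O: no H
  1 × C (aromatic): 1 H
  1 × C: no H
  1 × Cl: no H
  1 × N: no H
  1 × O (charge -1): no H
  Total hydrogens = 21.
Net charge +1.
Molecular formula: C16H21ClN3O3+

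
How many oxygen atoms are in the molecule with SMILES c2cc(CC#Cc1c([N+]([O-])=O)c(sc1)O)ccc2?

The symbol for oxygen appears 3 times in the SMILES.

3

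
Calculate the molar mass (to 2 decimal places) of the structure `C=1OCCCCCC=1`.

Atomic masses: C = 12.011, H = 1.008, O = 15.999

112.17

Molecular formula: C7H12O.
M = 7×12.011 + 12×1.008 + 1×15.999 = 112.17 g/mol.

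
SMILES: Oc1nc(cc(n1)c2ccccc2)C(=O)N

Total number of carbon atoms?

The symbol for carbon appears 11 times in the SMILES. Lowercase c denotes aromatic carbon and counts toward C.

11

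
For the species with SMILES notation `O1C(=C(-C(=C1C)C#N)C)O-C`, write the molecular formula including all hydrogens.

C8H9NO2

Heavy atoms from the SMILES: 8 C, 1 N, 2 O.
Implicit hydrogens by atom environment:
  4 × C (aromatic): no H
  3 × C: 3 H each → 9
  1 × C: no H
  1 × N: no H
  1 × O (aromatic): no H
  1 × O: no H
  Total hydrogens = 9.
Molecular formula: C8H9NO2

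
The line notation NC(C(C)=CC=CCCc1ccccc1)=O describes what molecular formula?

C14H17NO

Heavy atoms from the SMILES: 14 C, 1 N, 1 O.
Implicit hydrogens by atom environment:
  5 × C (aromatic): 1 H each → 5
  3 × C: 1 H each → 3
  2 × C: 2 H each → 4
  2 × C: no H
  1 × C: 3 H
  1 × C (aromatic): no H
  1 × N: 2 H
  1 × O: no H
  Total hydrogens = 17.
Molecular formula: C14H17NO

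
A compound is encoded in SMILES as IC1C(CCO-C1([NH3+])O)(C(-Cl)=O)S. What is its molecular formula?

C6H10ClINO3S+

Heavy atoms from the SMILES: 6 C, 1 Cl, 1 I, 1 N, 3 O, 1 S.
Implicit hydrogens by atom environment:
  3 × C: no H
  2 × C: 2 H each → 4
  2 × O: no H
  1 × C: 1 H
  1 × Cl: no H
  1 × I: no H
  1 × N (charge +1): 3 H
  1 × O: 1 H
  1 × S: 1 H
  Total hydrogens = 10.
Net charge +1.
Molecular formula: C6H10ClINO3S+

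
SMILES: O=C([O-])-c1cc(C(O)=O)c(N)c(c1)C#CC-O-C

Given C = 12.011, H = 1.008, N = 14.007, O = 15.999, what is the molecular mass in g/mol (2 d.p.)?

248.21

Molecular formula: C12H10NO5-.
M = 12×12.011 + 10×1.008 + 1×14.007 + 5×15.999 = 248.21 g/mol.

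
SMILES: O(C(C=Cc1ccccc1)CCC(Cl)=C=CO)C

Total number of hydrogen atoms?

Hydrogens are implicit in SMILES; fill each atom to its normal valence:
  5 × C (aromatic): 1 H each → 5
  4 × C: 1 H each → 4
  2 × C: 2 H each → 4
  2 × C: no H
  1 × C: 3 H
  1 × C (aromatic): no H
  1 × Cl: no H
  1 × O: 1 H
  1 × O: no H
  Total hydrogens = 17.

17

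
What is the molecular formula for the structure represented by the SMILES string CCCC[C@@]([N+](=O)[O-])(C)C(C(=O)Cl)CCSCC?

Heavy atoms from the SMILES: 12 C, 1 Cl, 1 N, 3 O, 1 S.
Implicit hydrogens by atom environment:
  6 × C: 2 H each → 12
  3 × C: 3 H each → 9
  2 × C: no H
  2 × O: no H
  1 × C: 1 H
  1 × Cl: no H
  1 × N (charge +1): no H
  1 × O (charge -1): no H
  1 × S: no H
  Total hydrogens = 22.
Molecular formula: C12H22ClNO3S

C12H22ClNO3S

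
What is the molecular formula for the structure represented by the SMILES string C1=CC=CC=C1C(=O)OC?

Heavy atoms from the SMILES: 8 C, 2 O.
Implicit hydrogens by atom environment:
  5 × C (aromatic): 1 H each → 5
  2 × O: no H
  1 × C: 3 H
  1 × C (aromatic): no H
  1 × C: no H
  Total hydrogens = 8.
Molecular formula: C8H8O2

C8H8O2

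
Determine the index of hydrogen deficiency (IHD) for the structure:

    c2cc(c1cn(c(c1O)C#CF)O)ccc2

Molecular formula from the SMILES: C12H8FNO2.
DoU = (2C + 2 + N − H − X)/2 = (2·12 + 2 + 1 − 8 − 1)/2 = 18/2 = 9.
(Structurally: 2 ring(s) + 7 π bond(s) = 9.)

9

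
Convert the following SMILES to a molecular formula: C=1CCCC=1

Heavy atoms from the SMILES: 5 C.
Implicit hydrogens by atom environment:
  3 × C: 2 H each → 6
  2 × C: 1 H each → 2
  Total hydrogens = 8.
Molecular formula: C5H8

C5H8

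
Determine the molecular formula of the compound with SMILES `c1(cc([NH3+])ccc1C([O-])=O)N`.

Heavy atoms from the SMILES: 7 C, 2 N, 2 O.
Implicit hydrogens by atom environment:
  3 × C (aromatic): 1 H each → 3
  3 × C (aromatic): no H
  1 × C: no H
  1 × N (charge +1): 3 H
  1 × N: 2 H
  1 × O: no H
  1 × O (charge -1): no H
  Total hydrogens = 8.
Molecular formula: C7H8N2O2

C7H8N2O2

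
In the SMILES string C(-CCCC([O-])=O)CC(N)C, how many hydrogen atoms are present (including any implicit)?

16

Hydrogens are implicit in SMILES; fill each atom to its normal valence:
  5 × C: 2 H each → 10
  1 × C: 3 H
  1 × C: 1 H
  1 × C: no H
  1 × N: 2 H
  1 × O: no H
  1 × O (charge -1): no H
  Total hydrogens = 16.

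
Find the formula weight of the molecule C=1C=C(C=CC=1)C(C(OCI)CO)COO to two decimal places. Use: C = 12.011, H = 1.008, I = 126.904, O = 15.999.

Molecular formula: C11H15IO4.
M = 11×12.011 + 15×1.008 + 1×126.904 + 4×15.999 = 338.14 g/mol.

338.14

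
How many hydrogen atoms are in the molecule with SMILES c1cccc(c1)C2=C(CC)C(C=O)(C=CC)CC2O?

Hydrogens are implicit in SMILES; fill each atom to its normal valence:
  5 × C (aromatic): 1 H each → 5
  4 × C: 1 H each → 4
  3 × C: no H
  2 × C: 3 H each → 6
  2 × C: 2 H each → 4
  1 × C (aromatic): no H
  1 × O: 1 H
  1 × O: no H
  Total hydrogens = 20.

20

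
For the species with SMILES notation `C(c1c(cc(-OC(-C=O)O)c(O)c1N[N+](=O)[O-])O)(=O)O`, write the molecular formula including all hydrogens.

C9H8N2O9

Heavy atoms from the SMILES: 9 C, 2 N, 9 O.
Implicit hydrogens by atom environment:
  5 × C (aromatic): no H
  4 × O: 1 H each → 4
  4 × O: no H
  2 × C: 1 H each → 2
  1 × C (aromatic): 1 H
  1 × C: no H
  1 × N: 1 H
  1 × N (charge +1): no H
  1 × O (charge -1): no H
  Total hydrogens = 8.
Molecular formula: C9H8N2O9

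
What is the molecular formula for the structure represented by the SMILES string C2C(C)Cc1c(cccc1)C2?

Heavy atoms from the SMILES: 11 C.
Implicit hydrogens by atom environment:
  4 × C (aromatic): 1 H each → 4
  3 × C: 2 H each → 6
  2 × C (aromatic): no H
  1 × C: 3 H
  1 × C: 1 H
  Total hydrogens = 14.
Molecular formula: C11H14

C11H14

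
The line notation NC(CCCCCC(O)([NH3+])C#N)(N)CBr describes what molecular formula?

Heavy atoms from the SMILES: 1 Br, 9 C, 4 N, 1 O.
Implicit hydrogens by atom environment:
  6 × C: 2 H each → 12
  3 × C: no H
  2 × N: 2 H each → 4
  1 × Br: no H
  1 × N (charge +1): 3 H
  1 × N: no H
  1 × O: 1 H
  Total hydrogens = 20.
Net charge +1.
Molecular formula: C9H20BrN4O+

C9H20BrN4O+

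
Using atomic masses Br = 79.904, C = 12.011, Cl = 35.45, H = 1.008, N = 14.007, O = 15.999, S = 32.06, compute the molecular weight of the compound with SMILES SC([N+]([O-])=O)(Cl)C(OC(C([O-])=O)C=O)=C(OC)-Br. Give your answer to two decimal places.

363.54

Molecular formula: C7H6BrClNO7S-.
M = 1×79.904 + 7×12.011 + 1×35.45 + 6×1.008 + 1×14.007 + 7×15.999 + 1×32.06 = 363.54 g/mol.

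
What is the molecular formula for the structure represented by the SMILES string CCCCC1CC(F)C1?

C8H15F

Heavy atoms from the SMILES: 8 C, 1 F.
Implicit hydrogens by atom environment:
  5 × C: 2 H each → 10
  2 × C: 1 H each → 2
  1 × C: 3 H
  1 × F: no H
  Total hydrogens = 15.
Molecular formula: C8H15F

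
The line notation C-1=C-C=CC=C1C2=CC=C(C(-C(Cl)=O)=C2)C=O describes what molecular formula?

C14H9ClO2

Heavy atoms from the SMILES: 14 C, 1 Cl, 2 O.
Implicit hydrogens by atom environment:
  8 × C (aromatic): 1 H each → 8
  4 × C (aromatic): no H
  2 × O: no H
  1 × C: 1 H
  1 × C: no H
  1 × Cl: no H
  Total hydrogens = 9.
Molecular formula: C14H9ClO2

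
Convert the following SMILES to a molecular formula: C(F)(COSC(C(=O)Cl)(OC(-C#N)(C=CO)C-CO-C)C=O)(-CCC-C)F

C16H22ClF2NO6S

Heavy atoms from the SMILES: 16 C, 1 Cl, 2 F, 1 N, 6 O, 1 S.
Implicit hydrogens by atom environment:
  6 × C: 2 H each → 12
  5 × C: no H
  5 × O: no H
  3 × C: 1 H each → 3
  2 × C: 3 H each → 6
  2 × F: no H
  1 × Cl: no H
  1 × N: no H
  1 × O: 1 H
  1 × S: no H
  Total hydrogens = 22.
Molecular formula: C16H22ClF2NO6S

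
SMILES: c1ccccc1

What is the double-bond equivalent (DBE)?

4

Molecular formula from the SMILES: C6H6.
DoU = (2C + 2 + N − H − X)/2 = (2·6 + 2 + 0 − 6 − 0)/2 = 8/2 = 4.
(Structurally: 1 ring(s) + 3 π bond(s) = 4.)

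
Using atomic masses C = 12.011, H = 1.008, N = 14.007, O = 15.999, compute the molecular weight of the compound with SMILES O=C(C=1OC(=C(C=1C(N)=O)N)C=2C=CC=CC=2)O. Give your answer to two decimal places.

Molecular formula: C12H10N2O4.
M = 12×12.011 + 10×1.008 + 2×14.007 + 4×15.999 = 246.22 g/mol.

246.22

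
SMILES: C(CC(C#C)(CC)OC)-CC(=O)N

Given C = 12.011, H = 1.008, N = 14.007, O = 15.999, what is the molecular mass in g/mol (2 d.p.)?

Molecular formula: C10H17NO2.
M = 10×12.011 + 17×1.008 + 1×14.007 + 2×15.999 = 183.25 g/mol.

183.25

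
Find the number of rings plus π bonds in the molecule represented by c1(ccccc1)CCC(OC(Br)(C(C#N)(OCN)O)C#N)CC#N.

Molecular formula from the SMILES: C16H17BrN4O3.
DoU = (2C + 2 + N − H − X)/2 = (2·16 + 2 + 4 − 17 − 1)/2 = 20/2 = 10.
(Structurally: 1 ring(s) + 9 π bond(s) = 10.)

10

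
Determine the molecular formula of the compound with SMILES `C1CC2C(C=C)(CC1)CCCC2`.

C12H20

Heavy atoms from the SMILES: 12 C.
Implicit hydrogens by atom environment:
  9 × C: 2 H each → 18
  2 × C: 1 H each → 2
  1 × C: no H
  Total hydrogens = 20.
Molecular formula: C12H20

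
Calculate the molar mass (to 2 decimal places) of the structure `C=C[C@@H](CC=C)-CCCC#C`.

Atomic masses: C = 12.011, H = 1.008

148.25

Molecular formula: C11H16.
M = 11×12.011 + 16×1.008 = 148.25 g/mol.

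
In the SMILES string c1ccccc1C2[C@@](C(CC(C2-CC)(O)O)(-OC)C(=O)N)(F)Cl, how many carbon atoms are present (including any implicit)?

16

The symbol for carbon appears 16 times in the SMILES. Lowercase c denotes aromatic carbon and counts toward C.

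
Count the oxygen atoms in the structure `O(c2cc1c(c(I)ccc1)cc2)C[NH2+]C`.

1

The symbol for oxygen appears 1 time in the SMILES.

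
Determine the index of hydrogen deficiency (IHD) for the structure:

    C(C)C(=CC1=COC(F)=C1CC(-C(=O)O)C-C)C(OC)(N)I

Molecular formula from the SMILES: C15H21FINO4.
DoU = (2C + 2 + N − H − X)/2 = (2·15 + 2 + 1 − 21 − 2)/2 = 10/2 = 5.
(Structurally: 1 ring(s) + 4 π bond(s) = 5.)

5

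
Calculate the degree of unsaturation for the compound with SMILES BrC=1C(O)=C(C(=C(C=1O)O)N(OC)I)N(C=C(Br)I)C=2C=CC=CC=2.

9

Molecular formula from the SMILES: C15H12Br2I2N2O4.
DoU = (2C + 2 + N − H − X)/2 = (2·15 + 2 + 2 − 12 − 4)/2 = 18/2 = 9.
(Structurally: 2 ring(s) + 7 π bond(s) = 9.)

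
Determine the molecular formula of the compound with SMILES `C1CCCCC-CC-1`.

Heavy atoms from the SMILES: 8 C.
Implicit hydrogens by atom environment:
  8 × C: 2 H each → 16
  Total hydrogens = 16.
Molecular formula: C8H16

C8H16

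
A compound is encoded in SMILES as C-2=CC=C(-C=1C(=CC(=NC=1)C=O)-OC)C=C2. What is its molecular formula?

Heavy atoms from the SMILES: 13 C, 1 N, 2 O.
Implicit hydrogens by atom environment:
  7 × C (aromatic): 1 H each → 7
  4 × C (aromatic): no H
  2 × O: no H
  1 × C: 3 H
  1 × C: 1 H
  1 × N (aromatic): no H
  Total hydrogens = 11.
Molecular formula: C13H11NO2

C13H11NO2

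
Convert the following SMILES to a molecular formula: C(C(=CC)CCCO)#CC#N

Heavy atoms from the SMILES: 9 C, 1 N, 1 O.
Implicit hydrogens by atom environment:
  4 × C: no H
  3 × C: 2 H each → 6
  1 × C: 3 H
  1 × C: 1 H
  1 × N: no H
  1 × O: 1 H
  Total hydrogens = 11.
Molecular formula: C9H11NO

C9H11NO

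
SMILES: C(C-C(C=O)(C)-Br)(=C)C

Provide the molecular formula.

Heavy atoms from the SMILES: 1 Br, 7 C, 1 O.
Implicit hydrogens by atom environment:
  2 × C: 3 H each → 6
  2 × C: 2 H each → 4
  2 × C: no H
  1 × Br: no H
  1 × C: 1 H
  1 × O: no H
  Total hydrogens = 11.
Molecular formula: C7H11BrO

C7H11BrO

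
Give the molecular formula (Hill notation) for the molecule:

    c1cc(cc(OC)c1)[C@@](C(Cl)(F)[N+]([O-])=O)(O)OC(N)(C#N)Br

C11H10BrClFN3O5

Heavy atoms from the SMILES: 1 Br, 11 C, 1 Cl, 1 F, 3 N, 5 O.
Implicit hydrogens by atom environment:
  4 × C (aromatic): 1 H each → 4
  4 × C: no H
  3 × O: no H
  2 × C (aromatic): no H
  1 × Br: no H
  1 × C: 3 H
  1 × Cl: no H
  1 × F: no H
  1 × N: 2 H
  1 × N (charge +1): no H
  1 × N: no H
  1 × O: 1 H
  1 × O (charge -1): no H
  Total hydrogens = 10.
Molecular formula: C11H10BrClFN3O5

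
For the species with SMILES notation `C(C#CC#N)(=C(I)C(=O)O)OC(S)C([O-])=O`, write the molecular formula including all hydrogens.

Heavy atoms from the SMILES: 8 C, 1 I, 1 N, 5 O, 1 S.
Implicit hydrogens by atom environment:
  7 × C: no H
  3 × O: no H
  1 × C: 1 H
  1 × I: no H
  1 × N: no H
  1 × O: 1 H
  1 × O (charge -1): no H
  1 × S: 1 H
  Total hydrogens = 3.
Net charge -1.
Molecular formula: C8H3INO5S-

C8H3INO5S-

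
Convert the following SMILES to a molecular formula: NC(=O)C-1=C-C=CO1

Heavy atoms from the SMILES: 5 C, 1 N, 2 O.
Implicit hydrogens by atom environment:
  3 × C (aromatic): 1 H each → 3
  1 × C (aromatic): no H
  1 × C: no H
  1 × N: 2 H
  1 × O (aromatic): no H
  1 × O: no H
  Total hydrogens = 5.
Molecular formula: C5H5NO2

C5H5NO2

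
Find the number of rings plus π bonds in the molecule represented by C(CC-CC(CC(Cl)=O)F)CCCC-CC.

Molecular formula from the SMILES: C13H24ClFO.
DoU = (2C + 2 + N − H − X)/2 = (2·13 + 2 + 0 − 24 − 2)/2 = 2/2 = 1.
(Structurally: 0 ring(s) + 1 π bond(s) = 1.)

1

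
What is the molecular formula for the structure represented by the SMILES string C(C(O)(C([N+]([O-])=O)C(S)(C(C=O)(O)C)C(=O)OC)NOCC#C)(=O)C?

C13H18N2O9S

Heavy atoms from the SMILES: 13 C, 2 N, 9 O, 1 S.
Implicit hydrogens by atom environment:
  6 × C: no H
  6 × O: no H
  3 × C: 3 H each → 9
  3 × C: 1 H each → 3
  2 × O: 1 H each → 2
  1 × C: 2 H
  1 × N: 1 H
  1 × N (charge +1): no H
  1 × O (charge -1): no H
  1 × S: 1 H
  Total hydrogens = 18.
Molecular formula: C13H18N2O9S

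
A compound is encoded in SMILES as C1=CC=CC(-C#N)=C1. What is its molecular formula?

Heavy atoms from the SMILES: 7 C, 1 N.
Implicit hydrogens by atom environment:
  5 × C (aromatic): 1 H each → 5
  1 × C (aromatic): no H
  1 × C: no H
  1 × N: no H
  Total hydrogens = 5.
Molecular formula: C7H5N

C7H5N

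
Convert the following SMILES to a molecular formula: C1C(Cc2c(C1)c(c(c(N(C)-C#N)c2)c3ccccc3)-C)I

Heavy atoms from the SMILES: 19 C, 1 I, 2 N.
Implicit hydrogens by atom environment:
  6 × C (aromatic): 1 H each → 6
  6 × C (aromatic): no H
  3 × C: 2 H each → 6
  2 × C: 3 H each → 6
  2 × N: no H
  1 × C: 1 H
  1 × C: no H
  1 × I: no H
  Total hydrogens = 19.
Molecular formula: C19H19IN2

C19H19IN2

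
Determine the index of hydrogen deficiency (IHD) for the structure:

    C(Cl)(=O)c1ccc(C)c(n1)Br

5

Molecular formula from the SMILES: C7H5BrClNO.
DoU = (2C + 2 + N − H − X)/2 = (2·7 + 2 + 1 − 5 − 2)/2 = 10/2 = 5.
(Structurally: 1 ring(s) + 4 π bond(s) = 5.)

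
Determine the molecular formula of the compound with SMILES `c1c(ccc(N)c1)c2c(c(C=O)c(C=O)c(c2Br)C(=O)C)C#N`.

Heavy atoms from the SMILES: 1 Br, 17 C, 2 N, 3 O.
Implicit hydrogens by atom environment:
  8 × C (aromatic): no H
  4 × C (aromatic): 1 H each → 4
  3 × O: no H
  2 × C: 1 H each → 2
  2 × C: no H
  1 × Br: no H
  1 × C: 3 H
  1 × N: 2 H
  1 × N: no H
  Total hydrogens = 11.
Molecular formula: C17H11BrN2O3

C17H11BrN2O3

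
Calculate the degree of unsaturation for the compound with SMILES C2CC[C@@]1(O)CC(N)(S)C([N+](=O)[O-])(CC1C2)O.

3

Molecular formula from the SMILES: C10H18N2O4S.
DoU = (2C + 2 + N − H − X)/2 = (2·10 + 2 + 2 − 18 − 0)/2 = 6/2 = 3.
(Structurally: 2 ring(s) + 1 π bond(s) = 3.)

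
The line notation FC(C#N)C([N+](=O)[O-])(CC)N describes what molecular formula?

C5H8FN3O2

Heavy atoms from the SMILES: 5 C, 1 F, 3 N, 2 O.
Implicit hydrogens by atom environment:
  2 × C: no H
  1 × C: 3 H
  1 × C: 2 H
  1 × C: 1 H
  1 × F: no H
  1 × N: 2 H
  1 × N (charge +1): no H
  1 × N: no H
  1 × O: no H
  1 × O (charge -1): no H
  Total hydrogens = 8.
Molecular formula: C5H8FN3O2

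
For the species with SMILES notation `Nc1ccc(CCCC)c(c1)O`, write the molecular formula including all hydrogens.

C10H15NO

Heavy atoms from the SMILES: 10 C, 1 N, 1 O.
Implicit hydrogens by atom environment:
  3 × C: 2 H each → 6
  3 × C (aromatic): 1 H each → 3
  3 × C (aromatic): no H
  1 × C: 3 H
  1 × N: 2 H
  1 × O: 1 H
  Total hydrogens = 15.
Molecular formula: C10H15NO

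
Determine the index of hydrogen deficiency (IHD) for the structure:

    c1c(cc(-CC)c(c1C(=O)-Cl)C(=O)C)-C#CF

Molecular formula from the SMILES: C13H10ClFO2.
DoU = (2C + 2 + N − H − X)/2 = (2·13 + 2 + 0 − 10 − 2)/2 = 16/2 = 8.
(Structurally: 1 ring(s) + 7 π bond(s) = 8.)

8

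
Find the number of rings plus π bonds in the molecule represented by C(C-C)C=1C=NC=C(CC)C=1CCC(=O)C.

Molecular formula from the SMILES: C14H21NO.
DoU = (2C + 2 + N − H − X)/2 = (2·14 + 2 + 1 − 21 − 0)/2 = 10/2 = 5.
(Structurally: 1 ring(s) + 4 π bond(s) = 5.)

5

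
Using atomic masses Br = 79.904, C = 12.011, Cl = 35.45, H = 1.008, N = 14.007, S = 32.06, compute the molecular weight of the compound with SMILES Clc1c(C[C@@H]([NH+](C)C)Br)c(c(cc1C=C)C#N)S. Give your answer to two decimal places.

Molecular formula: C13H15BrClN2S+.
M = 1×79.904 + 13×12.011 + 1×35.45 + 15×1.008 + 2×14.007 + 1×32.06 = 346.69 g/mol.

346.69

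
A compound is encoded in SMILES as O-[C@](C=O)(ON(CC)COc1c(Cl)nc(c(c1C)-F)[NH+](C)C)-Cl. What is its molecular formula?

C13H19Cl2FN3O4+

Heavy atoms from the SMILES: 13 C, 2 Cl, 1 F, 3 N, 4 O.
Implicit hydrogens by atom environment:
  5 × C (aromatic): no H
  4 × C: 3 H each → 12
  3 × O: no H
  2 × C: 2 H each → 4
  2 × Cl: no H
  1 × C: 1 H
  1 × C: no H
  1 × F: no H
  1 × N (charge +1): 1 H
  1 × N (aromatic): no H
  1 × N: no H
  1 × O: 1 H
  Total hydrogens = 19.
Net charge +1.
Molecular formula: C13H19Cl2FN3O4+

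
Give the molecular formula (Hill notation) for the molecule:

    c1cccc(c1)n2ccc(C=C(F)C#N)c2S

C13H9FN2S

Heavy atoms from the SMILES: 13 C, 1 F, 2 N, 1 S.
Implicit hydrogens by atom environment:
  7 × C (aromatic): 1 H each → 7
  3 × C (aromatic): no H
  2 × C: no H
  1 × C: 1 H
  1 × F: no H
  1 × N (aromatic): no H
  1 × N: no H
  1 × S: 1 H
  Total hydrogens = 9.
Molecular formula: C13H9FN2S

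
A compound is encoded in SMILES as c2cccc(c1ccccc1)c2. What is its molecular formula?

C12H10

Heavy atoms from the SMILES: 12 C.
Implicit hydrogens by atom environment:
  10 × C (aromatic): 1 H each → 10
  2 × C (aromatic): no H
  Total hydrogens = 10.
Molecular formula: C12H10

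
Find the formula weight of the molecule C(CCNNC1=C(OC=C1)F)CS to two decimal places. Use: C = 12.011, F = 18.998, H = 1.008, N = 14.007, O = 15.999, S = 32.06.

204.26

Molecular formula: C8H13FN2OS.
M = 8×12.011 + 1×18.998 + 13×1.008 + 2×14.007 + 1×15.999 + 1×32.06 = 204.26 g/mol.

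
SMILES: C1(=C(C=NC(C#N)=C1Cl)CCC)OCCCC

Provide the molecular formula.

C13H17ClN2O

Heavy atoms from the SMILES: 13 C, 1 Cl, 2 N, 1 O.
Implicit hydrogens by atom environment:
  5 × C: 2 H each → 10
  4 × C (aromatic): no H
  2 × C: 3 H each → 6
  1 × C (aromatic): 1 H
  1 × C: no H
  1 × Cl: no H
  1 × N (aromatic): no H
  1 × N: no H
  1 × O: no H
  Total hydrogens = 17.
Molecular formula: C13H17ClN2O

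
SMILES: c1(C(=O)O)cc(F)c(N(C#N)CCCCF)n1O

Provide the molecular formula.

Heavy atoms from the SMILES: 10 C, 2 F, 3 N, 3 O.
Implicit hydrogens by atom environment:
  4 × C: 2 H each → 8
  3 × C (aromatic): no H
  2 × C: no H
  2 × F: no H
  2 × N: no H
  2 × O: 1 H each → 2
  1 × C (aromatic): 1 H
  1 × N (aromatic): no H
  1 × O: no H
  Total hydrogens = 11.
Molecular formula: C10H11F2N3O3

C10H11F2N3O3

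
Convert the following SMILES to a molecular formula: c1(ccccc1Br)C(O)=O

Heavy atoms from the SMILES: 1 Br, 7 C, 2 O.
Implicit hydrogens by atom environment:
  4 × C (aromatic): 1 H each → 4
  2 × C (aromatic): no H
  1 × Br: no H
  1 × C: no H
  1 × O: 1 H
  1 × O: no H
  Total hydrogens = 5.
Molecular formula: C7H5BrO2

C7H5BrO2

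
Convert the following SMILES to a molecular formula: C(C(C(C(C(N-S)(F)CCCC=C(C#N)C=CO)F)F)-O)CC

C15H23F3N2O2S

Heavy atoms from the SMILES: 15 C, 3 F, 2 N, 2 O, 1 S.
Implicit hydrogens by atom environment:
  6 × C: 1 H each → 6
  5 × C: 2 H each → 10
  3 × C: no H
  3 × F: no H
  2 × O: 1 H each → 2
  1 × C: 3 H
  1 × N: 1 H
  1 × N: no H
  1 × S: 1 H
  Total hydrogens = 23.
Molecular formula: C15H23F3N2O2S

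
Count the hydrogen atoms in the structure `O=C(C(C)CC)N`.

Hydrogens are implicit in SMILES; fill each atom to its normal valence:
  2 × C: 3 H each → 6
  1 × C: 2 H
  1 × C: 1 H
  1 × C: no H
  1 × N: 2 H
  1 × O: no H
  Total hydrogens = 11.

11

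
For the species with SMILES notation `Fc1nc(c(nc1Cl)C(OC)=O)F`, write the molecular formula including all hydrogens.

Heavy atoms from the SMILES: 6 C, 1 Cl, 2 F, 2 N, 2 O.
Implicit hydrogens by atom environment:
  4 × C (aromatic): no H
  2 × F: no H
  2 × N (aromatic): no H
  2 × O: no H
  1 × C: 3 H
  1 × C: no H
  1 × Cl: no H
  Total hydrogens = 3.
Molecular formula: C6H3ClF2N2O2

C6H3ClF2N2O2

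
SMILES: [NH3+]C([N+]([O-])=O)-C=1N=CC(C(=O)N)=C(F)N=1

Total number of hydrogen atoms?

7

Hydrogens are implicit in SMILES; fill each atom to its normal valence:
  3 × C (aromatic): no H
  2 × N (aromatic): no H
  2 × O: no H
  1 × C (aromatic): 1 H
  1 × C: 1 H
  1 × C: no H
  1 × F: no H
  1 × N (charge +1): 3 H
  1 × N: 2 H
  1 × N (charge +1): no H
  1 × O (charge -1): no H
  Total hydrogens = 7.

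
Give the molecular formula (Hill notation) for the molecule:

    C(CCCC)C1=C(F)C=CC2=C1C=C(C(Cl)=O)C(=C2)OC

Heavy atoms from the SMILES: 17 C, 1 Cl, 1 F, 2 O.
Implicit hydrogens by atom environment:
  6 × C (aromatic): no H
  4 × C: 2 H each → 8
  4 × C (aromatic): 1 H each → 4
  2 × C: 3 H each → 6
  2 × O: no H
  1 × C: no H
  1 × Cl: no H
  1 × F: no H
  Total hydrogens = 18.
Molecular formula: C17H18ClFO2

C17H18ClFO2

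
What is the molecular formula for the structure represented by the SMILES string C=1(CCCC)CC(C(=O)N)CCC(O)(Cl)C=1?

Heavy atoms from the SMILES: 12 C, 1 Cl, 1 N, 2 O.
Implicit hydrogens by atom environment:
  6 × C: 2 H each → 12
  3 × C: no H
  2 × C: 1 H each → 2
  1 × C: 3 H
  1 × Cl: no H
  1 × N: 2 H
  1 × O: 1 H
  1 × O: no H
  Total hydrogens = 20.
Molecular formula: C12H20ClNO2

C12H20ClNO2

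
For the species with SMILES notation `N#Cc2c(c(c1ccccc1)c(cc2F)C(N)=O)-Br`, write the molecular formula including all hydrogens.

C14H8BrFN2O

Heavy atoms from the SMILES: 1 Br, 14 C, 1 F, 2 N, 1 O.
Implicit hydrogens by atom environment:
  6 × C (aromatic): 1 H each → 6
  6 × C (aromatic): no H
  2 × C: no H
  1 × Br: no H
  1 × F: no H
  1 × N: 2 H
  1 × N: no H
  1 × O: no H
  Total hydrogens = 8.
Molecular formula: C14H8BrFN2O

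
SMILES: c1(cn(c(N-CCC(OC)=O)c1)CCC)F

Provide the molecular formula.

Heavy atoms from the SMILES: 11 C, 1 F, 2 N, 2 O.
Implicit hydrogens by atom environment:
  4 × C: 2 H each → 8
  2 × C: 3 H each → 6
  2 × C (aromatic): 1 H each → 2
  2 × C (aromatic): no H
  2 × O: no H
  1 × C: no H
  1 × F: no H
  1 × N: 1 H
  1 × N (aromatic): no H
  Total hydrogens = 17.
Molecular formula: C11H17FN2O2

C11H17FN2O2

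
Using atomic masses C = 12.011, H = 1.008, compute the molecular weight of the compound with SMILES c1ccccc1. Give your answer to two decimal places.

78.11

Molecular formula: C6H6.
M = 6×12.011 + 6×1.008 = 78.11 g/mol.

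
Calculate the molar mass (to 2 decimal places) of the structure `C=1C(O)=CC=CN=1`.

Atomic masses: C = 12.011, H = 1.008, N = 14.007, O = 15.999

Molecular formula: C5H5NO.
M = 5×12.011 + 5×1.008 + 1×14.007 + 1×15.999 = 95.10 g/mol.

95.10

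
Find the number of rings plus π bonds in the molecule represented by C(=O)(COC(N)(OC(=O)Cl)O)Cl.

2

Molecular formula from the SMILES: C4H5Cl2NO5.
DoU = (2C + 2 + N − H − X)/2 = (2·4 + 2 + 1 − 5 − 2)/2 = 4/2 = 2.
(Structurally: 0 ring(s) + 2 π bond(s) = 2.)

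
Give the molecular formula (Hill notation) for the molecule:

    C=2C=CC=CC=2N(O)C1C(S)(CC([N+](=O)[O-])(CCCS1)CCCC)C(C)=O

Heavy atoms from the SMILES: 19 C, 2 N, 4 O, 2 S.
Implicit hydrogens by atom environment:
  7 × C: 2 H each → 14
  5 × C (aromatic): 1 H each → 5
  3 × C: no H
  2 × C: 3 H each → 6
  2 × O: no H
  1 × C: 1 H
  1 × C (aromatic): no H
  1 × N: no H
  1 × N (charge +1): no H
  1 × O: 1 H
  1 × O (charge -1): no H
  1 × S: 1 H
  1 × S: no H
  Total hydrogens = 28.
Molecular formula: C19H28N2O4S2

C19H28N2O4S2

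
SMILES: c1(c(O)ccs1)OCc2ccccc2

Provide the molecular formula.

Heavy atoms from the SMILES: 11 C, 2 O, 1 S.
Implicit hydrogens by atom environment:
  7 × C (aromatic): 1 H each → 7
  3 × C (aromatic): no H
  1 × C: 2 H
  1 × O: 1 H
  1 × O: no H
  1 × S (aromatic): no H
  Total hydrogens = 10.
Molecular formula: C11H10O2S

C11H10O2S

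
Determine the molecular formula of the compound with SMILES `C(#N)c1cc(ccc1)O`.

C7H5NO

Heavy atoms from the SMILES: 7 C, 1 N, 1 O.
Implicit hydrogens by atom environment:
  4 × C (aromatic): 1 H each → 4
  2 × C (aromatic): no H
  1 × C: no H
  1 × N: no H
  1 × O: 1 H
  Total hydrogens = 5.
Molecular formula: C7H5NO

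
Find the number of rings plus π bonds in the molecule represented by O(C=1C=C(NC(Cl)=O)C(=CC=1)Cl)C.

5

Molecular formula from the SMILES: C8H7Cl2NO2.
DoU = (2C + 2 + N − H − X)/2 = (2·8 + 2 + 1 − 7 − 2)/2 = 10/2 = 5.
(Structurally: 1 ring(s) + 4 π bond(s) = 5.)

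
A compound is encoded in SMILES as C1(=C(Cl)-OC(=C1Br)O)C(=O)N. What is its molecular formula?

Heavy atoms from the SMILES: 1 Br, 5 C, 1 Cl, 1 N, 3 O.
Implicit hydrogens by atom environment:
  4 × C (aromatic): no H
  1 × Br: no H
  1 × C: no H
  1 × Cl: no H
  1 × N: 2 H
  1 × O: 1 H
  1 × O (aromatic): no H
  1 × O: no H
  Total hydrogens = 3.
Molecular formula: C5H3BrClNO3

C5H3BrClNO3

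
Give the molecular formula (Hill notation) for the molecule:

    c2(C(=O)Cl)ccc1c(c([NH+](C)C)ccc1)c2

Heavy atoms from the SMILES: 13 C, 1 Cl, 1 N, 1 O.
Implicit hydrogens by atom environment:
  6 × C (aromatic): 1 H each → 6
  4 × C (aromatic): no H
  2 × C: 3 H each → 6
  1 × C: no H
  1 × Cl: no H
  1 × N (charge +1): 1 H
  1 × O: no H
  Total hydrogens = 13.
Net charge +1.
Molecular formula: C13H13ClNO+

C13H13ClNO+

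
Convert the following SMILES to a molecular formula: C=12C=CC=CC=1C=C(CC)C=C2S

Heavy atoms from the SMILES: 12 C, 1 S.
Implicit hydrogens by atom environment:
  6 × C (aromatic): 1 H each → 6
  4 × C (aromatic): no H
  1 × C: 3 H
  1 × C: 2 H
  1 × S: 1 H
  Total hydrogens = 12.
Molecular formula: C12H12S

C12H12S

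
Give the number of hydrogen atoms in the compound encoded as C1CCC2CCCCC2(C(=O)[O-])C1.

17

Hydrogens are implicit in SMILES; fill each atom to its normal valence:
  8 × C: 2 H each → 16
  2 × C: no H
  1 × C: 1 H
  1 × O: no H
  1 × O (charge -1): no H
  Total hydrogens = 17.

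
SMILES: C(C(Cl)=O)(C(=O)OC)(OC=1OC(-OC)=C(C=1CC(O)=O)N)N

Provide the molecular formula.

C11H13ClN2O8

Heavy atoms from the SMILES: 11 C, 1 Cl, 2 N, 8 O.
Implicit hydrogens by atom environment:
  6 × O: no H
  4 × C (aromatic): no H
  4 × C: no H
  2 × C: 3 H each → 6
  2 × N: 2 H each → 4
  1 × C: 2 H
  1 × Cl: no H
  1 × O: 1 H
  1 × O (aromatic): no H
  Total hydrogens = 13.
Molecular formula: C11H13ClN2O8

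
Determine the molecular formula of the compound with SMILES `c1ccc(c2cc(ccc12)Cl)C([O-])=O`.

C11H6ClO2-

Heavy atoms from the SMILES: 11 C, 1 Cl, 2 O.
Implicit hydrogens by atom environment:
  6 × C (aromatic): 1 H each → 6
  4 × C (aromatic): no H
  1 × C: no H
  1 × Cl: no H
  1 × O: no H
  1 × O (charge -1): no H
  Total hydrogens = 6.
Net charge -1.
Molecular formula: C11H6ClO2-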